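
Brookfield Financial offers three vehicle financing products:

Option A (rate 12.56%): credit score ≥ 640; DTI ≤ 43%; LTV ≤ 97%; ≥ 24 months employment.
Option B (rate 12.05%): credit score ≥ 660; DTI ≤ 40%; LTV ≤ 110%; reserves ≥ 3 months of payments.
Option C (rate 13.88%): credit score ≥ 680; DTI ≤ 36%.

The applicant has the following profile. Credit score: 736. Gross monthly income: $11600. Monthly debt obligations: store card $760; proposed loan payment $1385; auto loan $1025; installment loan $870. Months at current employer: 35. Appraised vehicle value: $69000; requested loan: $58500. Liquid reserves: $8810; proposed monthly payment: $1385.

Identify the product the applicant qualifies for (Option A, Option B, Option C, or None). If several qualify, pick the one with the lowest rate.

Option B

Total debts = (760 + 1,385 + 1,025 + 870) = 4,040; DTI = 4,040/11,600 = 34.8%.
LTV = 58,500/69,000 = 84.8%.
Reserves = 8,810/1,385 = 6.4 months.
Option A: score 736 ≥ 640; DTI 34.8% ≤ 43%; LTV 84.8% ≤ 97%; employment 35 ≥ 24 mo → qualifies.
Option B: score 736 ≥ 660; DTI 34.8% ≤ 40%; LTV 84.8% ≤ 110%; reserves 6.4 ≥ 3 mo → qualifies.
Option C: score 736 ≥ 680; DTI 34.8% ≤ 36% → qualifies.
Qualifying: Option A, Option B, Option C. Lowest rate is 12.05% → Option B.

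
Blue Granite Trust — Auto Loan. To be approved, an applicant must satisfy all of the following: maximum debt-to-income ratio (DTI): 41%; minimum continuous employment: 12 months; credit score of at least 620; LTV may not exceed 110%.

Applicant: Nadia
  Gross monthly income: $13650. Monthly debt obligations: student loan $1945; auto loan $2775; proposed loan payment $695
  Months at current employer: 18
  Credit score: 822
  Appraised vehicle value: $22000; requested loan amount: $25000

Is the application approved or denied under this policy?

Denied

Total monthly debts = (1,945 + 2,775 + 695) = 5,415. Debt-to-income = 5,415/13,650 = 39.7% — meets 41% limit
Employment 18 ≥ 12 months
Credit score 822 ≥ 620 (meets)
LTV: 25,000 ÷ 22,000 = 113.6%, exceeds 110% cap
Fails on LTV.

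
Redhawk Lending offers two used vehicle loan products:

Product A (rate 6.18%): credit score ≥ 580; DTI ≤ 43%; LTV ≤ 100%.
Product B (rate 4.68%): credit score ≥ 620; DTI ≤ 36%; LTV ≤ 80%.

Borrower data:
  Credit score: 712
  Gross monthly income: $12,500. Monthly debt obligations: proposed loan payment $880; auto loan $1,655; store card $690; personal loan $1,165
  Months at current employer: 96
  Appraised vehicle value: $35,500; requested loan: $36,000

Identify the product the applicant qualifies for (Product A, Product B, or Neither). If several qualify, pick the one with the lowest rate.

Neither

Total debts = (880 + 1,655 + 690 + 1,165) = 4,390; DTI = 4,390/12,500 = 35.1%.
LTV = 36,000/35,500 = 101.4%.
Product A: score 712 ≥ 580; DTI 35.1% ≤ 43%; LTV 101.4% > 100% → does not qualify.
Product B: score 712 ≥ 620; DTI 35.1% ≤ 36%; LTV 101.4% > 80% → does not qualify.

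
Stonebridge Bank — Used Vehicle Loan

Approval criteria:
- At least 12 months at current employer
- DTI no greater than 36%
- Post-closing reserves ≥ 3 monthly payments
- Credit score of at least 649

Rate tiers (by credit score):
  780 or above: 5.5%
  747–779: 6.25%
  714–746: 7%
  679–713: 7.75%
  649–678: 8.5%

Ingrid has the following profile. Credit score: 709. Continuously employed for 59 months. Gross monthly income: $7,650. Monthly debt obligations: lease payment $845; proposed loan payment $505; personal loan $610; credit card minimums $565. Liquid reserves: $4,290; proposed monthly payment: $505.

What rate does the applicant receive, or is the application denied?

Approved at 7.75%

Credit score 709 ≥ 649 (meets minimum)
Total monthly debts = (845 + 505 + 610 + 565) = 2,525. DTI = 2,525/7,650 = 33% ≤ 36%
Employment 59 ≥ 12 months
Liquid reserves cover 4,290/505 = 8.5 months — ≥ 3 required
All requirements met. Score 709 falls in the 679–713 tier → 7.75%.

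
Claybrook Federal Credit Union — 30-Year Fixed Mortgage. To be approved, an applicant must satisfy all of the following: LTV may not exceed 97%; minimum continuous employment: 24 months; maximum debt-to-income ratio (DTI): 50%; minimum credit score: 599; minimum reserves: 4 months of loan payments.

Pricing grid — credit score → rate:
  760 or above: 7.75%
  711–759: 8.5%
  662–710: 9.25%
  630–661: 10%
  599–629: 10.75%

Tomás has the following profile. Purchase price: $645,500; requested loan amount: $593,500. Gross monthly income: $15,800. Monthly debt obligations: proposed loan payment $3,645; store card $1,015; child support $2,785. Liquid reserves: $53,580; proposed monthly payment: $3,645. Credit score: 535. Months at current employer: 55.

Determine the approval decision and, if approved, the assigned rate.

Denied

Credit score 535 < 599 (below minimum)
Reserves = 53,580/3,645 = 14.7 months ≥ 4
Employment 55 ≥ 24 months
LTV = 593,500/645,500 = 91.9% ≤ 97%
Total monthly debts = (3,645 + 1,015 + 2,785) = 7,445. DTI: 7,445 ÷ 15,800 = 47.1%, within the 50% cap
Not all requirements met → denied.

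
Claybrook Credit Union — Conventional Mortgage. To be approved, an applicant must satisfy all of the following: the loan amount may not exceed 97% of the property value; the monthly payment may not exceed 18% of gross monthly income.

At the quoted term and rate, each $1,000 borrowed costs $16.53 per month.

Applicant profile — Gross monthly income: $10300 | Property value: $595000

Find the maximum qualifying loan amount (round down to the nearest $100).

Payment cap: 18% × $10,300 = $1,854/month.
At $16.53 per $1,000, that supports 1,854/16.53 × 1,000 ≈ $112,159 → $112,100.
LTV cap: 97% × $595,000 = $577,150 → $577,100.
Binding constraint: payment-to-income.

$112,100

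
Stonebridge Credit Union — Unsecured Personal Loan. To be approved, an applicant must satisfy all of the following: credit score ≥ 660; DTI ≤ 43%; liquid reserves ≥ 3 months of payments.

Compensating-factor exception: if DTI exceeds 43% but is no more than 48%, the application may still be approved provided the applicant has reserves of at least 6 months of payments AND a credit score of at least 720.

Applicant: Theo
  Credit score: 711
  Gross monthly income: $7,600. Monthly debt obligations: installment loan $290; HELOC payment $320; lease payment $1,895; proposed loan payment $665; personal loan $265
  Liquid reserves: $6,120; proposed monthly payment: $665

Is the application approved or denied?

Credit score 711 ≥ 660 (meets base)
Total debts = (290 + 320 + 1,895 + 665 + 265) = 3,435. DTI: 3,435 ÷ 7,600 = 45.2%, over the 43% base limit.
Reserves: 6,120 ÷ 665 = 9.2 months (meets 3-month minimum)
45.2% falls in the override range (43%–48%), so the compensating-factor test applies.
Reserves 9.2 ≥ 6 months; credit score 711 < 720.
Override conditions not both satisfied; exception does not apply.

Denied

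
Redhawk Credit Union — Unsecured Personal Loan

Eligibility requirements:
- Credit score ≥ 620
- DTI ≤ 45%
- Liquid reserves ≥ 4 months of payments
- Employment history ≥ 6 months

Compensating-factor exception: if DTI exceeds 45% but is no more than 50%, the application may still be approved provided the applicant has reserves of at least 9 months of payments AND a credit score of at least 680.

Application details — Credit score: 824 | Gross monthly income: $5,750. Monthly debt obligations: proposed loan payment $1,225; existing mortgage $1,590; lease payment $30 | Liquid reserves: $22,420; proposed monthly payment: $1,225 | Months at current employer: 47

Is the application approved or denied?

Approved

Credit score 824 ≥ 620 (meets base)
Total debts = (1,225 + 1,590 + 30) = 2,845. DTI: 2,845 ÷ 5,750 = 49.5%, over the 45% base limit.
Liquid reserves cover 22,420/1,225 = 18.3 months — ≥ 4 required
Employment 47 ≥ 6 months
DTI 49.5% is within the 45%–50% exception band; checking compensating factors.
Reserves 18.3 ≥ 9 months; credit score 824 ≥ 680.
Both override conditions satisfied; DTI exception granted.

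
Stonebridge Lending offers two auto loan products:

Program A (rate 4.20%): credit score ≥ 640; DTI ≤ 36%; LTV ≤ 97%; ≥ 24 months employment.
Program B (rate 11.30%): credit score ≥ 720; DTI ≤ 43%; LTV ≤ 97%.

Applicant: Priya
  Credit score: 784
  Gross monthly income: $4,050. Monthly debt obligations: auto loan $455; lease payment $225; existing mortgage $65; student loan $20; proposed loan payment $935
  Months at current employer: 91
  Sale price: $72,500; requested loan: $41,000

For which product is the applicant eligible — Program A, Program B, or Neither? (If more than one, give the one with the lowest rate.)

Program B

Total debts = (455 + 225 + 65 + 20 + 935) = 1,700; DTI = 1,700/4,050 = 42%.
LTV = 41,000/72,500 = 56.6%.
Program A: score 784 ≥ 640; DTI 42% > 36%; LTV 56.6% ≤ 97%; employment 91 ≥ 24 mo → does not qualify.
Program B: score 784 ≥ 720; DTI 42% ≤ 43%; LTV 56.6% ≤ 97% → qualifies.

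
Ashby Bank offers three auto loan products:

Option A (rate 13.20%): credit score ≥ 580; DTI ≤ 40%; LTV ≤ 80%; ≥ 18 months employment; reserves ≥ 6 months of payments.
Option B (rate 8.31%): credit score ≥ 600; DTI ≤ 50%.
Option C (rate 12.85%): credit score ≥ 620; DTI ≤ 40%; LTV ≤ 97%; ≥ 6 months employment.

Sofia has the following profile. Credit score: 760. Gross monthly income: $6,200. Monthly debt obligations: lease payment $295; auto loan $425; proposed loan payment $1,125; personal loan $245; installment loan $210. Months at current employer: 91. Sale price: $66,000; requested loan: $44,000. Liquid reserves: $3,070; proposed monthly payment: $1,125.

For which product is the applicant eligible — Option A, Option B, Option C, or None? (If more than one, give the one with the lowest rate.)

Total debts = (295 + 425 + 1,125 + 245 + 210) = 2,300; DTI = 2,300/6,200 = 37.1%.
LTV = 44,000/66,000 = 66.7%.
Reserves = 3,070/1,125 = 2.7 months.
Option A: score 760 ≥ 580; DTI 37.1% ≤ 40%; LTV 66.7% ≤ 80%; employment 91 ≥ 18 mo; reserves 2.7 < 6 mo → does not qualify.
Option B: score 760 ≥ 600; DTI 37.1% ≤ 50% → qualifies.
Option C: score 760 ≥ 620; DTI 37.1% ≤ 40%; LTV 66.7% ≤ 97%; employment 91 ≥ 6 mo → qualifies.
Qualifying: Option B, Option C. Lowest rate is 8.31% → Option B.

Option B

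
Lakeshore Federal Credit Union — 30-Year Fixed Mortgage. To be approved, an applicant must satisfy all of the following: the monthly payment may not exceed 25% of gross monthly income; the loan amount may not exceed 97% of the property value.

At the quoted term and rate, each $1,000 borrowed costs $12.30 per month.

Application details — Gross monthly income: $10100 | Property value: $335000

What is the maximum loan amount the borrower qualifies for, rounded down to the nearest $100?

$205,200

Payment cap: 25% × $10,100 = $2,525/month.
At $12.30 per $1,000, that supports 2,525/12.30 × 1,000 ≈ $205,284 → $205,200.
LTV cap: 97% × $335,000 = $324,950 → $324,900.
Binding constraint: payment-to-income.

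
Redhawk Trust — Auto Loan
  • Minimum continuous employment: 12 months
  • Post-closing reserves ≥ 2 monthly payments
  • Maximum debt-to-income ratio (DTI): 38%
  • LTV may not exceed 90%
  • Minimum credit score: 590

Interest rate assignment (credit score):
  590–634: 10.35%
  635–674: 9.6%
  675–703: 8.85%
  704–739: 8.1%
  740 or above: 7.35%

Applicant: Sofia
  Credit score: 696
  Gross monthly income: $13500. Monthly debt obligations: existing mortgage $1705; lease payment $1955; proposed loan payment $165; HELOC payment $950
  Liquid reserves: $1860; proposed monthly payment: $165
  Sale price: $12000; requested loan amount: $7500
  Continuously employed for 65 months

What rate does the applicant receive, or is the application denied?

Credit score 696 ≥ 590 (meets minimum)
Employment 65 ≥ 12 months
Total monthly debts = (1,705 + 1,955 + 165 + 950) = 4,775. DTI = 4,775/13,500 = 35.4% ≤ 38%
Loan-to-value = 7,500/12,000 = 62.5% — pass (90% max)
Liquid reserves cover 1,860/165 = 11.3 months — ≥ 2 required
All requirements met. Score 696 falls in the 675–703 tier → 8.85%.

Approved at 8.85%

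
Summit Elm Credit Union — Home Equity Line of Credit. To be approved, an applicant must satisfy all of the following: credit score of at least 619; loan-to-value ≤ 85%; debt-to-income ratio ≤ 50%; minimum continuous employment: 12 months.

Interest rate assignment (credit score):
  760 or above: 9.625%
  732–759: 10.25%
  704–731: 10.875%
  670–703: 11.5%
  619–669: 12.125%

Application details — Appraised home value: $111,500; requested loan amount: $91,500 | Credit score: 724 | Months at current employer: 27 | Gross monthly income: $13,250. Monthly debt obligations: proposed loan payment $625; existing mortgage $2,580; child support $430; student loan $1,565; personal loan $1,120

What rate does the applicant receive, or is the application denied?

Approved at 10.875%

Credit score 724 ≥ 619 (meets minimum)
Employment 27 ≥ 12 months
LTV: 91,500 ÷ 111,500 = 82.1%, within 85% cap
Total monthly debts = (625 + 2,580 + 430 + 1,565 + 1,120) = 6,320. DTI = 6,320/13,250 = 47.7% ≤ 50%
All requirements met. Score 724 falls in the 704–731 tier → 10.875%.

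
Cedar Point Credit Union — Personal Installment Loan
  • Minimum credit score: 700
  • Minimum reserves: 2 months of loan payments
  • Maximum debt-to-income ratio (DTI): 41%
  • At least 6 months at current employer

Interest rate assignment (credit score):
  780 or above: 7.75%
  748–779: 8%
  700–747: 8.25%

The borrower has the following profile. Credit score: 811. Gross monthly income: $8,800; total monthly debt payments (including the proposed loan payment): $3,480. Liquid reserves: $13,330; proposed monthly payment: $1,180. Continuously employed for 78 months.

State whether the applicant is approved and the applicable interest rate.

Credit score 811 ≥ 700 (meets minimum)
DTI = 3,480/8,800 = 39.5% ≤ 41%
Liquid reserves cover 13,330/1,180 = 11.3 months — ≥ 2 required
Employment 78 ≥ 6 months
All requirements met. Score 811 falls in the 780 or above tier → 7.75%.

Approved at 7.75%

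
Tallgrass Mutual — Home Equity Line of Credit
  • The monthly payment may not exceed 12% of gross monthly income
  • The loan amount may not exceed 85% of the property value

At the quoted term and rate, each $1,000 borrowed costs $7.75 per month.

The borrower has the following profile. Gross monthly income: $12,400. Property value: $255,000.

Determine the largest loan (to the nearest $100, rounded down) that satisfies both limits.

Payment cap: 12% × $12,400 = $1,488/month.
At $7.75 per $1,000, that supports 1,488/7.75 × 1,000 ≈ $192,000 → $192,000.
LTV cap: 85% × $255,000 = $216,750 → $216,700.
Binding constraint: payment-to-income.

$192,000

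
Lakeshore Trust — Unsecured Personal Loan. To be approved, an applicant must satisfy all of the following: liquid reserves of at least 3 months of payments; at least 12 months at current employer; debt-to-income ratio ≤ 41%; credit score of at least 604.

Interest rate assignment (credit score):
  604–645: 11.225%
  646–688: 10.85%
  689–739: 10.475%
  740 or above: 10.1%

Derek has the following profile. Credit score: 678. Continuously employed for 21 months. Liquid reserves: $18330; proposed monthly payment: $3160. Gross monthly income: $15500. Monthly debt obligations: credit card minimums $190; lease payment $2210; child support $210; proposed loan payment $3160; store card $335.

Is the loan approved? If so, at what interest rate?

Approved at 10.85%

Credit score 678 ≥ 604 (meets minimum)
Employment 21 ≥ 12 months
Reserves: 18,330 ÷ 3,160 = 5.8 months (meets 3-month minimum)
Total monthly debts = (190 + 2,210 + 210 + 3,160 + 335) = 6,105. DTI: 6,105 ÷ 15,500 = 39.4%, within the 41% cap
All requirements met. Score 678 falls in the 646–688 tier → 10.85%.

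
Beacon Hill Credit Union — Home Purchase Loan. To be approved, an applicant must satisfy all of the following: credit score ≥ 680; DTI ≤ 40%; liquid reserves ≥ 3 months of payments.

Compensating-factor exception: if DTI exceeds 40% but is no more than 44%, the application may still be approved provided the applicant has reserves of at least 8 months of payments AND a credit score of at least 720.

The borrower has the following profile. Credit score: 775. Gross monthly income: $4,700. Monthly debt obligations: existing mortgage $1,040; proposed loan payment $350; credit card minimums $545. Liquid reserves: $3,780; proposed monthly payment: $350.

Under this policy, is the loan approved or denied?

Credit score 775 ≥ 680 (meets base)
Total debts = (1,040 + 350 + 545) = 1,935. DTI: 1,935 ÷ 4,700 = 41.2%, over the 40% base limit.
Reserves = 3,780/350 = 10.8 months ≥ 3
41.2% falls in the override range (40%–44%), so the compensating-factor test applies.
Reserves 10.8 ≥ 8 months; credit score 775 ≥ 720.
Both compensating conditions met → exception applies.

Approved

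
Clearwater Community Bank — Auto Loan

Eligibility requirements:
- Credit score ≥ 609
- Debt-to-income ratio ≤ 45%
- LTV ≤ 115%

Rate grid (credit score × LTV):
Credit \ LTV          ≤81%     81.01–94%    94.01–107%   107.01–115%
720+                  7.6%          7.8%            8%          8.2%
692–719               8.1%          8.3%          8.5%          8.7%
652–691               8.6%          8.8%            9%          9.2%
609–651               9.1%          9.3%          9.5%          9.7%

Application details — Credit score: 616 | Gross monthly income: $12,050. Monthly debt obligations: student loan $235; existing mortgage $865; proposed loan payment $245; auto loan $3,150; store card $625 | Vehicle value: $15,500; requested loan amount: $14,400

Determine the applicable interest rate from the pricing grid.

9.3%

Credit score 616 ≥ 609; Total monthly debts = (235 + 865 + 245 + 3,150 + 625) = 5,120. DTI: 5,120 ÷ 12,050 = 42.5%, within the 45% cap
LTV: 14,400 ÷ 15,500 = 92.9%, within 115% cap
Row: 616 falls in 609–651. Column: 92.9% falls in 81.01–94%. Rate = 9.3%.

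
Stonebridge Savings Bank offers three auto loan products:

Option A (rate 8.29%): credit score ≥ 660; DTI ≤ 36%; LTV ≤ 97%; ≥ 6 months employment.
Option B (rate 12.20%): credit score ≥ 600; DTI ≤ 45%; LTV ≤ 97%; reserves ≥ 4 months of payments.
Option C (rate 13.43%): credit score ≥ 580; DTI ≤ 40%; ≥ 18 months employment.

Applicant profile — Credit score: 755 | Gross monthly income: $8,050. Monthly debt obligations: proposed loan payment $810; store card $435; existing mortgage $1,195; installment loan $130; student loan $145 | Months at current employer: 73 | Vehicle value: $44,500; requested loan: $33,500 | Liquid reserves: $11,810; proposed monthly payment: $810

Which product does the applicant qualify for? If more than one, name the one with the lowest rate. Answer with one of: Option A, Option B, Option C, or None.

Total debts = (810 + 435 + 1,195 + 130 + 145) = 2,715; DTI = 2,715/8,050 = 33.7%.
LTV = 33,500/44,500 = 75.3%.
Reserves = 11,810/810 = 14.6 months.
Option A: score 755 ≥ 660; DTI 33.7% ≤ 36%; LTV 75.3% ≤ 97%; employment 73 ≥ 6 mo → qualifies.
Option B: score 755 ≥ 600; DTI 33.7% ≤ 45%; LTV 75.3% ≤ 97%; reserves 14.6 ≥ 4 mo → qualifies.
Option C: score 755 ≥ 580; DTI 33.7% ≤ 40%; employment 73 ≥ 18 mo → qualifies.
Qualifying: Option A, Option B, Option C. Lowest rate is 8.29% → Option A.

Option A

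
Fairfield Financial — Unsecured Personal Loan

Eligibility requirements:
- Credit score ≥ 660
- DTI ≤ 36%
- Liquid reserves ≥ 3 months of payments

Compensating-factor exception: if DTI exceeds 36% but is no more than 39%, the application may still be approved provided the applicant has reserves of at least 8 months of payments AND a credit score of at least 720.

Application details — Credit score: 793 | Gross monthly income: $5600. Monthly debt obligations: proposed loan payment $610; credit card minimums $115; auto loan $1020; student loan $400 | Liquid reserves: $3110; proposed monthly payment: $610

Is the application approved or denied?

Denied

Credit score 793 ≥ 660 (meets base)
Total debts = (610 + 115 + 1,020 + 400) = 2,145. DTI: 2,145 ÷ 5,600 = 38.3%, over the 36% base limit.
Reserves = 3,110/610 = 5.1 months ≥ 3
38.3% falls in the override range (36%–39%), so the compensating-factor test applies.
Reserves 5.1 < 8 months; credit score 793 ≥ 720.
Compensating-factor requirement not fully met.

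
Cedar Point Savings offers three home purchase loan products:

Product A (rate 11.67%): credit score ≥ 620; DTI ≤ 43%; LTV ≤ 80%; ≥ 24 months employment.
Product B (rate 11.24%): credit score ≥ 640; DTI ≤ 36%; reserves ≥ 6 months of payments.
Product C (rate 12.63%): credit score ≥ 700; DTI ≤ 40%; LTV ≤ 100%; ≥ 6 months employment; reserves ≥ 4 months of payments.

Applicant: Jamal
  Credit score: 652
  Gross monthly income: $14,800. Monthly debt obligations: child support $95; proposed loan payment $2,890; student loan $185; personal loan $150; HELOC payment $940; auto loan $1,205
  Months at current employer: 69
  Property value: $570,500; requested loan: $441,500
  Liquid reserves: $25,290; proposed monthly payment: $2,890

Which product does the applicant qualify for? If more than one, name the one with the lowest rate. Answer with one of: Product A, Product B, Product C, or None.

Total debts = (95 + 2,890 + 185 + 150 + 940 + 1,205) = 5,465; DTI = 5,465/14,800 = 36.9%.
LTV = 441,500/570,500 = 77.4%.
Reserves = 25,290/2,890 = 8.8 months.
Product A: score 652 ≥ 620; DTI 36.9% ≤ 43%; LTV 77.4% ≤ 80%; employment 69 ≥ 24 mo → qualifies.
Product B: score 652 ≥ 640; DTI 36.9% > 36%; reserves 8.8 ≥ 6 mo → does not qualify.
Product C: score 652 < 700; DTI 36.9% ≤ 40%; LTV 77.4% ≤ 100%; employment 69 ≥ 6 mo; reserves 8.8 ≥ 4 mo → does not qualify.

Product A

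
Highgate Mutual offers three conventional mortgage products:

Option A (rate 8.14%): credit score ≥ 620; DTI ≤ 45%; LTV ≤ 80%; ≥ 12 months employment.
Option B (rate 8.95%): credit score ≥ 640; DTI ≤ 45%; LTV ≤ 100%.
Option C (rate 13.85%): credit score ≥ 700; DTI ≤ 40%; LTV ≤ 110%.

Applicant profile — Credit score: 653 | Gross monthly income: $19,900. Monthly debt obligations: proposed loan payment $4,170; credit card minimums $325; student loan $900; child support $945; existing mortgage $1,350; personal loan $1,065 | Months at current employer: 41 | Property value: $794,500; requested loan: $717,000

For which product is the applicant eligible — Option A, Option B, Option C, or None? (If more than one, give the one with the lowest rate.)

Total debts = (4,170 + 325 + 900 + 945 + 1,350 + 1,065) = 8,755; DTI = 8,755/19,900 = 44%.
LTV = 717,000/794,500 = 90.2%.
Option A: score 653 ≥ 620; DTI 44% ≤ 45%; LTV 90.2% > 80%; employment 41 ≥ 12 mo → does not qualify.
Option B: score 653 ≥ 640; DTI 44% ≤ 45%; LTV 90.2% ≤ 100% → qualifies.
Option C: score 653 < 700; DTI 44% > 40%; LTV 90.2% ≤ 110% → does not qualify.

Option B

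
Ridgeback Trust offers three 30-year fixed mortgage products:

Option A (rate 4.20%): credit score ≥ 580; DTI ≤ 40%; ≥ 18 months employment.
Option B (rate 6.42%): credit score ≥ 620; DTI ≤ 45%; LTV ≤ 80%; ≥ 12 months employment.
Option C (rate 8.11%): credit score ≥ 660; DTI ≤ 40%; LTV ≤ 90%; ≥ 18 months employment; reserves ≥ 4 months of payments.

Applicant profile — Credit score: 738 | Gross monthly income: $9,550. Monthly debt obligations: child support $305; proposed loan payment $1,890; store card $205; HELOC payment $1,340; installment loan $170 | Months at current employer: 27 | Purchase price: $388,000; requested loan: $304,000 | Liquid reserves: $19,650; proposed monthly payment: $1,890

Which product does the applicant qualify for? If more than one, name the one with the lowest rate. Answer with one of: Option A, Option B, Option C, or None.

Total debts = (305 + 1,890 + 205 + 1,340 + 170) = 3,910; DTI = 3,910/9,550 = 40.9%.
LTV = 304,000/388,000 = 78.4%.
Reserves = 19,650/1,890 = 10.4 months.
Option A: score 738 ≥ 580; DTI 40.9% > 40%; employment 27 ≥ 18 mo → does not qualify.
Option B: score 738 ≥ 620; DTI 40.9% ≤ 45%; LTV 78.4% ≤ 80%; employment 27 ≥ 12 mo → qualifies.
Option C: score 738 ≥ 660; DTI 40.9% > 40%; LTV 78.4% ≤ 90%; employment 27 ≥ 18 mo; reserves 10.4 ≥ 4 mo → does not qualify.

Option B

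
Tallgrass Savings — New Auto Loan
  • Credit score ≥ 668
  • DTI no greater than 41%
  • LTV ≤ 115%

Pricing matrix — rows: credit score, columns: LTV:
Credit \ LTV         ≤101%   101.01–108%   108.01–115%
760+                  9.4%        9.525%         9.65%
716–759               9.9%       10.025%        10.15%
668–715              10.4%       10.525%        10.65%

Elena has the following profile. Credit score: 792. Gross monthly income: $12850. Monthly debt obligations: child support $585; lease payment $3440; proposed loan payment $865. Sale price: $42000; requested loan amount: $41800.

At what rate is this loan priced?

9.4%

Credit score 792 ≥ 668; Total monthly debts = (585 + 3,440 + 865) = 4,890. Debt-to-income = 4,890/12,850 = 38.1% — meets 41% limit
Loan-to-value = 41,800/42,000 = 99.5% — pass (115% max)
Credit 792 → row 760+; LTV 99.5% → column ≤101%. Grid cell → 9.4%.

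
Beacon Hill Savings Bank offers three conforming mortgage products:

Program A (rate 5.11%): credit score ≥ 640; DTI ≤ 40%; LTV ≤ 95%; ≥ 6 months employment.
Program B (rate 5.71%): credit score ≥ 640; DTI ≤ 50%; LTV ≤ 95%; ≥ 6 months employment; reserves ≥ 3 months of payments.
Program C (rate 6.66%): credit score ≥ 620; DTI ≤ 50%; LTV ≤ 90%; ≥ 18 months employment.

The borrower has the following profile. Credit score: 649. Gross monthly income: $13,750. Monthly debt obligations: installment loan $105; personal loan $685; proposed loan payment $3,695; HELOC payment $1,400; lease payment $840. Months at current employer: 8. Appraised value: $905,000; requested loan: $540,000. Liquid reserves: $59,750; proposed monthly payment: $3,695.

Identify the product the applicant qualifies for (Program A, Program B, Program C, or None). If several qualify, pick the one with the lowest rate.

Program B

Total debts = (105 + 685 + 3,695 + 1,400 + 840) = 6,725; DTI = 6,725/13,750 = 48.9%.
LTV = 540,000/905,000 = 59.7%.
Reserves = 59,750/3,695 = 16.2 months.
Program A: score 649 ≥ 640; DTI 48.9% > 40%; LTV 59.7% ≤ 95%; employment 8 ≥ 6 mo → does not qualify.
Program B: score 649 ≥ 640; DTI 48.9% ≤ 50%; LTV 59.7% ≤ 95%; employment 8 ≥ 6 mo; reserves 16.2 ≥ 3 mo → qualifies.
Program C: score 649 ≥ 620; DTI 48.9% ≤ 50%; LTV 59.7% ≤ 90%; employment 8 < 18 mo → does not qualify.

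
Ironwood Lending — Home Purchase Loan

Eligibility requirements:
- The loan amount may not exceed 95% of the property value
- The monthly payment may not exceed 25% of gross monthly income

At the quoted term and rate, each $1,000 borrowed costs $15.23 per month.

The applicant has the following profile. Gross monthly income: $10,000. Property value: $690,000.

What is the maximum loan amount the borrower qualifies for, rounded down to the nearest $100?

Payment cap: 25% × $10,000 = $2,500/month.
At $15.23 per $1,000, that supports 2,500/15.23 × 1,000 ≈ $164,149 → $164,100.
LTV cap: 95% × $690,000 = $655,500 → $655,500.
Binding constraint: payment-to-income.

$164,100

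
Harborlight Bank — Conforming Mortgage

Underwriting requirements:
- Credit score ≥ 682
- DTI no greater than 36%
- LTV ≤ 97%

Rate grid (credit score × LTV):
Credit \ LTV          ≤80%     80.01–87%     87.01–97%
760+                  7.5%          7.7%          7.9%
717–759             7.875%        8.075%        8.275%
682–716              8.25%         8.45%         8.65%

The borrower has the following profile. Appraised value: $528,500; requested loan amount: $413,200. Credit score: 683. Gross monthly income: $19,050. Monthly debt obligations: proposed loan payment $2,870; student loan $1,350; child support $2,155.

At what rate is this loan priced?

Credit score 683 ≥ 682; Total monthly debts = (2,870 + 1,350 + 2,155) = 6,375. DTI: 6,375 ÷ 19,050 = 33.5%, within the 36% cap
Loan-to-value = 413,200/528,500 = 78.2% — pass (97% max)
Credit 683 → row 682–716; LTV 78.2% → column ≤80%. Grid cell → 8.25%.

8.25%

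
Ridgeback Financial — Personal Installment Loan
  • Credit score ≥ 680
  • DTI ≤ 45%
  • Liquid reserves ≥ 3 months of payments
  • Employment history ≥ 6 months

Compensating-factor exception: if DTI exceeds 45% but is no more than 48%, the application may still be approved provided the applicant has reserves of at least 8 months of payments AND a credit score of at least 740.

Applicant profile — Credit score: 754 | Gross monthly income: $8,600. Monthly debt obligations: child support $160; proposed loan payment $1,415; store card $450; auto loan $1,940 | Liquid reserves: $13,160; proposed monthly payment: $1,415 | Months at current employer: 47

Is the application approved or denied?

Approved

Credit score 754 ≥ 680 (meets base)
Total debts = (160 + 1,415 + 450 + 1,940) = 3,965. DTI = 3,965/8,600 = 46.1% > 45% — standard DTI limit exceeded.
Reserves = 13,160/1,415 = 9.3 months ≥ 3
Employment 47 ≥ 6 months
46.1% falls in the override range (45%–48%), so the compensating-factor test applies.
Override check — reserves: 9.3 mo (ok); score: 754 (ok).
Both override conditions satisfied; DTI exception granted.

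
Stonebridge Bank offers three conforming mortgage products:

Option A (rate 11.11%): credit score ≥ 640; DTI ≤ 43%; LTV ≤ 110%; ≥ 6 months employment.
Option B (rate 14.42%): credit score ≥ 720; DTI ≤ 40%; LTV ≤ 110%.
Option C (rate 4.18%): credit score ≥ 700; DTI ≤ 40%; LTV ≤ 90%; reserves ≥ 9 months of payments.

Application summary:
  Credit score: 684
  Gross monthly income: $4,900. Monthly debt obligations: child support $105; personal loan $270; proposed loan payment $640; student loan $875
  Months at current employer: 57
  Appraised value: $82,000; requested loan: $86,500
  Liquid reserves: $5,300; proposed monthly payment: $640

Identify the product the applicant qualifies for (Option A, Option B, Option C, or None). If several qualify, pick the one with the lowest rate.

Option A

Total debts = (105 + 270 + 640 + 875) = 1,890; DTI = 1,890/4,900 = 38.6%.
LTV = 86,500/82,000 = 105.5%.
Reserves = 5,300/640 = 8.3 months.
Option A: score 684 ≥ 640; DTI 38.6% ≤ 43%; LTV 105.5% ≤ 110%; employment 57 ≥ 6 mo → qualifies.
Option B: score 684 < 720; DTI 38.6% ≤ 40%; LTV 105.5% ≤ 110% → does not qualify.
Option C: score 684 < 700; DTI 38.6% ≤ 40%; LTV 105.5% > 90%; reserves 8.3 < 9 mo → does not qualify.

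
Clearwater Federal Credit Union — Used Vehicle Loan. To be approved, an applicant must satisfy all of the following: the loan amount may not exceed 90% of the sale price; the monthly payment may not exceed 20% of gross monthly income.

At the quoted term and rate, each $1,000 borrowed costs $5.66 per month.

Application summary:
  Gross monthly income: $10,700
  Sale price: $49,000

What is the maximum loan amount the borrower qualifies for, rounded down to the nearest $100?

$44,100

Payment cap: 20% × $10,700 = $2,140/month.
At $5.66 per $1,000, that supports 2,140/5.66 × 1,000 ≈ $378,091 → $378,000.
LTV cap: 90% × $49,000 = $44,100 → $44,100.
Binding constraint: loan-to-value.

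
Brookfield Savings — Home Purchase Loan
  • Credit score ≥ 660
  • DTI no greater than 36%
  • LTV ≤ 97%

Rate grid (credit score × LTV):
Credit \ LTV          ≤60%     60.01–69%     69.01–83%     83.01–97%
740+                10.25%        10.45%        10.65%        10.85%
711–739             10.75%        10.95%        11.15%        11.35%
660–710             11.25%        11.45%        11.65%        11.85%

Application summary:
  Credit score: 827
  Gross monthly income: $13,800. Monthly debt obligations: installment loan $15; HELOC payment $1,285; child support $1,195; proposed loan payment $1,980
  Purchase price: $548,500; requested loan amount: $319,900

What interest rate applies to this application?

Credit score 827 ≥ 660; Total monthly debts = (15 + 1,285 + 1,195 + 1,980) = 4,475. DTI: 4,475 ÷ 13,800 = 32.4%, within the 36% cap
Loan-to-value = 319,900/548,500 = 58.3% — pass (97% max)
Row: 827 falls in 740+. Column: 58.3% falls in ≤60%. Rate = 10.25%.

10.25%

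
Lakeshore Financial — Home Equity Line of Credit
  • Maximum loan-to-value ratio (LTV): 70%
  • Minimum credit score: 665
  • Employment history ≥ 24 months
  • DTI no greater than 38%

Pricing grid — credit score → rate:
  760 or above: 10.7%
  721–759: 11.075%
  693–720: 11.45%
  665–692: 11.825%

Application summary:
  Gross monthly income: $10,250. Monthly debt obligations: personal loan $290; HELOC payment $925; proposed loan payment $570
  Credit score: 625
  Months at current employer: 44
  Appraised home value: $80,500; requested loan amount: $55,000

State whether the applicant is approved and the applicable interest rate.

Credit score 625 < 665 (below minimum)
Employment 44 ≥ 24 months
LTV: 55,000 ÷ 80,500 = 68.3%, within 70% cap
Total monthly debts = (290 + 925 + 570) = 1,785. DTI = 1,785/10,250 = 17.4% ≤ 38%
Not all requirements met → denied.

Denied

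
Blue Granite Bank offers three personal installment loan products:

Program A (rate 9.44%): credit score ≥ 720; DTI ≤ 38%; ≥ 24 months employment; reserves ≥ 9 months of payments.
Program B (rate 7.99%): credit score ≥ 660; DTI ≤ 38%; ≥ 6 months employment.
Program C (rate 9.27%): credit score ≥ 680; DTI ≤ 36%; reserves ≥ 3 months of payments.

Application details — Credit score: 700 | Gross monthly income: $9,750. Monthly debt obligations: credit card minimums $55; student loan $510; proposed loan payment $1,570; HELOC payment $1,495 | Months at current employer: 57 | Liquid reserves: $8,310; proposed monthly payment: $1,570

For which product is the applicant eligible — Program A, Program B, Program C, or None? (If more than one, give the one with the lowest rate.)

Total debts = (55 + 510 + 1,570 + 1,495) = 3,630; DTI = 3,630/9,750 = 37.2%.
Reserves = 8,310/1,570 = 5.3 months.
Program A: score 700 < 720; DTI 37.2% ≤ 38%; employment 57 ≥ 24 mo; reserves 5.3 < 9 mo → does not qualify.
Program B: score 700 ≥ 660; DTI 37.2% ≤ 38%; employment 57 ≥ 6 mo → qualifies.
Program C: score 700 ≥ 680; DTI 37.2% > 36%; reserves 5.3 ≥ 3 mo → does not qualify.

Program B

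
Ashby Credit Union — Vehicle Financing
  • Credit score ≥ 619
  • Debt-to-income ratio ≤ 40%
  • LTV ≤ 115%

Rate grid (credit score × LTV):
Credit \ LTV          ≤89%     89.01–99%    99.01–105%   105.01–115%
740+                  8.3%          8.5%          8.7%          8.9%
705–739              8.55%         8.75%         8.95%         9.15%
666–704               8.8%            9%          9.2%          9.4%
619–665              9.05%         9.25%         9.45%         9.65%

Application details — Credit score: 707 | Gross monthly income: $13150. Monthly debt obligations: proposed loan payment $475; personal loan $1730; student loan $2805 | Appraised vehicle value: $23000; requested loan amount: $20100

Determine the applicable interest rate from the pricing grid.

Credit score 707 ≥ 619; Total monthly debts = (475 + 1,730 + 2,805) = 5,010. Debt-to-income = 5,010/13,150 = 38.1% — meets 40% limit
Loan-to-value = 20,100/23,000 = 87.4% — pass (115% max)
Score 707 is in the 705–739 band; LTV 87.4% is in the ≤89% band → 8.55%.

8.55%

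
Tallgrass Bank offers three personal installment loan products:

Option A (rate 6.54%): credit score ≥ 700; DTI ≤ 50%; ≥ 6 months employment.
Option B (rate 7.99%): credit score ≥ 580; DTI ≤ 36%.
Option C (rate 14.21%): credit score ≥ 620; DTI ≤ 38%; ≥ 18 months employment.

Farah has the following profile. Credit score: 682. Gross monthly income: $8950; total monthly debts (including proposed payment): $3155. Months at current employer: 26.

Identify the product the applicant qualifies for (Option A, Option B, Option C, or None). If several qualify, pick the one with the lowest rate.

Option B

DTI = 3,155/8,950 = 35.3%.
Option A: score 682 < 700; DTI 35.3% ≤ 50%; employment 26 ≥ 6 mo → does not qualify.
Option B: score 682 ≥ 580; DTI 35.3% ≤ 36% → qualifies.
Option C: score 682 ≥ 620; DTI 35.3% ≤ 38%; employment 26 ≥ 18 mo → qualifies.
Qualifying: Option B, Option C. Lowest rate is 7.99% → Option B.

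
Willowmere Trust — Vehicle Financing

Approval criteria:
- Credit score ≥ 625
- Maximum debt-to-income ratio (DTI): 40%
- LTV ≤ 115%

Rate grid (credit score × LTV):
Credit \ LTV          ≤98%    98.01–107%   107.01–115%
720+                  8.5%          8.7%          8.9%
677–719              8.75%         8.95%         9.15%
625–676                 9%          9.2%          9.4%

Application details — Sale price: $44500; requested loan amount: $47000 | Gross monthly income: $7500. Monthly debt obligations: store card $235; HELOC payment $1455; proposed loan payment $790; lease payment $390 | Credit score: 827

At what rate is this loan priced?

8.7%

Credit score 827 ≥ 625; Total monthly debts = (235 + 1,455 + 790 + 390) = 2,870. Debt-to-income = 2,870/7,500 = 38.3% — meets 40% limit
Loan-to-value = 47,000/44,500 = 105.6% — pass (115% max)
Row: 827 falls in 720+. Column: 105.6% falls in 98.01–107%. Rate = 8.7%.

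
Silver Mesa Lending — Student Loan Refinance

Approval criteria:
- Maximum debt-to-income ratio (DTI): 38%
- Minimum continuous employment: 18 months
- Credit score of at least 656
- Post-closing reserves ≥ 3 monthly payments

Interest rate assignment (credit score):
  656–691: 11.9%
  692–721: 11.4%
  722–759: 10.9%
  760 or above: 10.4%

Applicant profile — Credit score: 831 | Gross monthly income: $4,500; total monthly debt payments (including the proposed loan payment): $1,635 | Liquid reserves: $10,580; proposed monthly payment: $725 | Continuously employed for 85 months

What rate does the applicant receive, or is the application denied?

Approved at 10.4%

Credit score 831 ≥ 656 (meets minimum)
Employment 85 ≥ 18 months
DTI: 1,635 ÷ 4,500 = 36.3%, within the 38% cap
Reserves = 10,580/725 = 14.6 months ≥ 3
All requirements met. Score 831 falls in the 760 or above tier → 10.4%.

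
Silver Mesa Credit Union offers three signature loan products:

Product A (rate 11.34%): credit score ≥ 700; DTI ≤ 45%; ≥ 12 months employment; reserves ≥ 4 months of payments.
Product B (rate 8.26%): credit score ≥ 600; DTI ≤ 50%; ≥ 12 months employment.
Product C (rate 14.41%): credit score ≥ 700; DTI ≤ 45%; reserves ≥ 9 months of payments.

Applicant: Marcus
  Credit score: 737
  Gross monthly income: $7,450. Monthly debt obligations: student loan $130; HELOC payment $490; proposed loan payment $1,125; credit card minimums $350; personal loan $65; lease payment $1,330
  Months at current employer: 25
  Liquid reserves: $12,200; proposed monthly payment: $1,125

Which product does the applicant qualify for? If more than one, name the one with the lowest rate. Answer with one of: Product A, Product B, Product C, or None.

Product B

Total debts = (130 + 490 + 1,125 + 350 + 65 + 1,330) = 3,490; DTI = 3,490/7,450 = 46.8%.
Reserves = 12,200/1,125 = 10.8 months.
Product A: score 737 ≥ 700; DTI 46.8% > 45%; employment 25 ≥ 12 mo; reserves 10.8 ≥ 4 mo → does not qualify.
Product B: score 737 ≥ 600; DTI 46.8% ≤ 50%; employment 25 ≥ 12 mo → qualifies.
Product C: score 737 ≥ 700; DTI 46.8% > 45%; reserves 10.8 ≥ 9 mo → does not qualify.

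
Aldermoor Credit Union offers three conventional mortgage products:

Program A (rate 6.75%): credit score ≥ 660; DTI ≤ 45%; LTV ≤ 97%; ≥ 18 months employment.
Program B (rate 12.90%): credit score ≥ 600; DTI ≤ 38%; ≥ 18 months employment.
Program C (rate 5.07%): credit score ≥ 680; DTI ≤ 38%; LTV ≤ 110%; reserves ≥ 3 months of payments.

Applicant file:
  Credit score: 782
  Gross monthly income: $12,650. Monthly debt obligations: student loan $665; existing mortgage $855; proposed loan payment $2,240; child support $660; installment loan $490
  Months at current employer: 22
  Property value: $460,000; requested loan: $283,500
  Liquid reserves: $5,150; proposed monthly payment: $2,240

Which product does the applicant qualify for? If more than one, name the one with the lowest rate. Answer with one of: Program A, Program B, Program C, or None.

Total debts = (665 + 855 + 2,240 + 660 + 490) = 4,910; DTI = 4,910/12,650 = 38.8%.
LTV = 283,500/460,000 = 61.6%.
Reserves = 5,150/2,240 = 2.3 months.
Program A: score 782 ≥ 660; DTI 38.8% ≤ 45%; LTV 61.6% ≤ 97%; employment 22 ≥ 18 mo → qualifies.
Program B: score 782 ≥ 600; DTI 38.8% > 38%; employment 22 ≥ 18 mo → does not qualify.
Program C: score 782 ≥ 680; DTI 38.8% > 38%; LTV 61.6% ≤ 110%; reserves 2.3 < 3 mo → does not qualify.

Program A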